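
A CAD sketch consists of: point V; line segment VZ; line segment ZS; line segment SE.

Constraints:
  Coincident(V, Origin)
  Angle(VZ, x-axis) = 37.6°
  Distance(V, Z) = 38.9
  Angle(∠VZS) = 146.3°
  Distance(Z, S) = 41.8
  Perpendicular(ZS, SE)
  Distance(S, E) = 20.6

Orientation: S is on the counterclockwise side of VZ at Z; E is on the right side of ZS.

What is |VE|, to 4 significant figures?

85.32

V is at the origin; VZ runs at 37.6° with length 38.9, so Z = 38.9·(cos 37.6°, sin 37.6°) = (30.82, 23.73). ∠VZS = 146.3°, so ZS runs at 37.6° + (180° − 146.3°) = 71.30° from the x-axis; with |ZS| = 41.8, S = Z + 41.8·(cos 71.30°, sin 71.30°) = (44.22, 63.33). ZS ⟂ SE; with |SE| = 20.6 on the right of ZS, E = S + 20.6·(0.9472, -0.3206) = (63.73, 56.72). Then |VE| = |E − V| = 85.32.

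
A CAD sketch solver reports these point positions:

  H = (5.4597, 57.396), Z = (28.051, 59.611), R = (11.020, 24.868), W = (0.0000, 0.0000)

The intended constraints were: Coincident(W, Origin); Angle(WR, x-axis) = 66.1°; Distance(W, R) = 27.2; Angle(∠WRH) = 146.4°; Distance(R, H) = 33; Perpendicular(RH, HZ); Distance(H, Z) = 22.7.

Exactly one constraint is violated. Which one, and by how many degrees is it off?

Perpendicular(RH, HZ) — off by 4.10°.

W = (0.00, 0.00) ✓; WR at 66.10° ✓; |WR| = 27.20 ✓; ∠WRH = 146.4° ✓; |RH| = 33.00 ✓; ∠(RH, HZ) = 94.10° ✗; |HZ| = 22.70 ✓.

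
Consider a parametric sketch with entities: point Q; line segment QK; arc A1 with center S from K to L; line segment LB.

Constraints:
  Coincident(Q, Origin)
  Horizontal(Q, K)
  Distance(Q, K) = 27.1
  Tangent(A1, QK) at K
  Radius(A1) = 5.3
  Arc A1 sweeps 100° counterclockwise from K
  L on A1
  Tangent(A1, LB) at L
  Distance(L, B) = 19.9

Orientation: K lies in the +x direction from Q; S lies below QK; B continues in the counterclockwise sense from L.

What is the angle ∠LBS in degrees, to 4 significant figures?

14.91°

Q is at the origin; QK is horizontal with |QK| = 27.1 and K on the +x side, so K = (27.10, 0.000). A1 meets QK tangentially, so SK is at right angles to QK, so S = K + (0, -5.3) = (27.10, -5.300). On A1, K sits at bearing 90° from S; a 100° counterclockwise sweep puts L at bearing 190°, so L = S + 5.3·(cos 190°, sin 190°) = (21.88, -6.220). A1 meets LB tangentially, so SL is at right angles to LB, so LB runs along (−sin 190°, cos 190°); with |LB| = 19.9, B = (25.34, -25.82). Then cos ∠LBS = BL·BS / (|BL||BS|), giving 14.91°.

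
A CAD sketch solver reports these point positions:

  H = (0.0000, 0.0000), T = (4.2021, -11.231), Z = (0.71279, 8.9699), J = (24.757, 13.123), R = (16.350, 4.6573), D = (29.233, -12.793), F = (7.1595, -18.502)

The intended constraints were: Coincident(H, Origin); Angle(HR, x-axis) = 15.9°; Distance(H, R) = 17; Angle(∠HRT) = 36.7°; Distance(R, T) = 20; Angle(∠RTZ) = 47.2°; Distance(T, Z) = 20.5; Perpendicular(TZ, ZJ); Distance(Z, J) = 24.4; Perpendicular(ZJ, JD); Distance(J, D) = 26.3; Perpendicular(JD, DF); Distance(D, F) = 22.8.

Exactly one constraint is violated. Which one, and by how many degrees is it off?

Perpendicular(JD, DF) — off by 4.70°.

H = (0.00, 0.00) ✓; HR at 15.90° ✓; |HR| = 17.00 ✓; ∠HRT = 36.70° ✓; |RT| = 20.00 ✓; ∠RTZ = 47.20° ✓; |TZ| = 20.50 ✓; ∠(TZ, ZJ) = 90.00° ✓; |ZJ| = 24.40 ✓; ∠(ZJ, JD) = 90.00° ✓; |JD| = 26.30 ✓; ∠(JD, DF) = 85.30° ✗; |DF| = 22.80 ✓.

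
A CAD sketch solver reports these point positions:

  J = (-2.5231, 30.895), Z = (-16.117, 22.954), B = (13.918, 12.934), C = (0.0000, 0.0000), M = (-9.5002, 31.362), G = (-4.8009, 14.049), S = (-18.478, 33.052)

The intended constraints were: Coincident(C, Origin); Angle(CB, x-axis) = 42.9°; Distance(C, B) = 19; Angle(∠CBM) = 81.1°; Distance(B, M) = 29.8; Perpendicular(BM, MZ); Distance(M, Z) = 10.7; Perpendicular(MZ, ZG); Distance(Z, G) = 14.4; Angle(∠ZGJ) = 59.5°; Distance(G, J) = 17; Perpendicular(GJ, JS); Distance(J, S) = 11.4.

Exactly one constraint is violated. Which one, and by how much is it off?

Distance(J, S) = 11.4 — off by 4.70.

C = (0.00, 0.00) ✓; CB at 42.90° ✓; |CB| = 19.00 ✓; ∠CBM = 81.10° ✓; |BM| = 29.80 ✓; ∠(BM, MZ) = 90.00° ✓; |MZ| = 10.70 ✓; ∠(MZ, ZG) = 90.00° ✓; |ZG| = 14.40 ✓; ∠ZGJ = 59.50° ✓; |GJ| = 17.00 ✓; ∠(GJ, JS) = 90.00° ✓; |JS| = 16.10 ✗.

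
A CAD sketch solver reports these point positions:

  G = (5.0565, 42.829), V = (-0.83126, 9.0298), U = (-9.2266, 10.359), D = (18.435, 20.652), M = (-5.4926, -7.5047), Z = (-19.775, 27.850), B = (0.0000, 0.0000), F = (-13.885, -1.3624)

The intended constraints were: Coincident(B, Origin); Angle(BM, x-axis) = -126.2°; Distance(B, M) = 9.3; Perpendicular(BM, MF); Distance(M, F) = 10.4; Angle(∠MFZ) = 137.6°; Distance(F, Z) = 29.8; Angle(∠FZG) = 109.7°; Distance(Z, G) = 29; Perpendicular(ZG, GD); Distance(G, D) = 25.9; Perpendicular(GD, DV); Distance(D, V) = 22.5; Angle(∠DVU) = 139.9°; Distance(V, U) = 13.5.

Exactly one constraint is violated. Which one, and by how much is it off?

Distance(V, U) = 13.5 — off by 5.00.

B = (0.00, 0.00) ✓; BM at -126.2° ✓; |BM| = 9.300 ✓; ∠(BM, MF) = 90.00° ✓; |MF| = 10.40 ✓; ∠MFZ = 137.6° ✓; |FZ| = 29.80 ✓; ∠FZG = 109.7° ✓; |ZG| = 29.00 ✓; ∠(ZG, GD) = 90.00° ✓; |GD| = 25.90 ✓; ∠(GD, DV) = 90.00° ✓; |DV| = 22.50 ✓; ∠DVU = 139.9° ✓; |VU| = 8.500 ✗.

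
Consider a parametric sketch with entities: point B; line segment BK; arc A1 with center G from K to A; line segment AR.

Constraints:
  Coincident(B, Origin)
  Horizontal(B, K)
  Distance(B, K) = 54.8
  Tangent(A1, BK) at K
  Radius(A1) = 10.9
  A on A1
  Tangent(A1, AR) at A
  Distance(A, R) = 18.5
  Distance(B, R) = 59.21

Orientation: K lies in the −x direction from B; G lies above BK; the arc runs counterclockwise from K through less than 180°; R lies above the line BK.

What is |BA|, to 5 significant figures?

46.604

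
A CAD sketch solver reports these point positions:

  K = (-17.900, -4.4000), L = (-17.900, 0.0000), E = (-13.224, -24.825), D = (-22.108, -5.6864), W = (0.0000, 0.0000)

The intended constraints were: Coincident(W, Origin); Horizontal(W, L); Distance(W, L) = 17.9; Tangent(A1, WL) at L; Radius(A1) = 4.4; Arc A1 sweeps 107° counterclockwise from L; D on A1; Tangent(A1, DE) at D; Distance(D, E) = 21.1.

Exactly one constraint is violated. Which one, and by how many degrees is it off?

Tangent(A1, DE) at D — off by 7.90°.

W = (0.00, 0.00) ✓; W.y = 0.00, L.y = 0.00 ✓; |WL| = 17.90 ✓; ∠(KL, LW) = 90.00° ✓; |KL| = 4.400 ✓; bearing(K→D) − bearing(K→L) = 107.0° ✓; |KD| = 4.400 ✓; ∠(KD, DE) = 82.10° ✗; |DE| = 21.10 ✓.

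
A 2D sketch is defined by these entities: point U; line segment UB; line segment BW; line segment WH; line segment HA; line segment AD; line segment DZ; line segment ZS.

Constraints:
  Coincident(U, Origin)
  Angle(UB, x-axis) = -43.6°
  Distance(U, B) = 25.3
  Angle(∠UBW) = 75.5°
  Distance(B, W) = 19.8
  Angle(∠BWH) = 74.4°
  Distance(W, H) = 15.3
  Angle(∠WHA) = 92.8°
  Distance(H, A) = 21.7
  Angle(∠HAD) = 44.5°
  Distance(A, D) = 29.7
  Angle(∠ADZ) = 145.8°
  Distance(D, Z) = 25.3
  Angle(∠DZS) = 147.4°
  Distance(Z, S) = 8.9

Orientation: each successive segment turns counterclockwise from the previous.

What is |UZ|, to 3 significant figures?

48.4

U is at the origin; UB runs at -43.6° with length 25.3, so B = (18.3, -17.4). ∠UBW = 75.5° gives BW at 60.9° from the x-axis; with |BW| = 19.8, W = (28.0, -0.147). ∠BWH = 74.4° gives WH at 166° from the x-axis; with |WH| = 15.3, H = (13.1, 3.43). ∠WHA = 92.8° gives HA at -106° from the x-axis; with |HA| = 21.7, A = (6.98, -17.4). ∠HAD = 44.5° gives AD at 29.2° from the x-axis; with |AD| = 29.7, D = (32.9, -2.91). ∠ADZ = 145.8° gives DZ at 63.4° from the x-axis; with |DZ| = 25.3, Z = (44.2, 19.7). Then |UZ| = |Z − U| = 48.4.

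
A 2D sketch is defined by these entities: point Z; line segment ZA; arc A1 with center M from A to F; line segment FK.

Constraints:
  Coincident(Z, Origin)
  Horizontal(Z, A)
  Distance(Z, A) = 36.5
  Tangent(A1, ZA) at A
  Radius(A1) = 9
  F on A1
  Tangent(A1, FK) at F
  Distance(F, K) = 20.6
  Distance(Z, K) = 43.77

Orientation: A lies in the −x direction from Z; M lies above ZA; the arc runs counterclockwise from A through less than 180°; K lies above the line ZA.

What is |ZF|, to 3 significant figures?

29.6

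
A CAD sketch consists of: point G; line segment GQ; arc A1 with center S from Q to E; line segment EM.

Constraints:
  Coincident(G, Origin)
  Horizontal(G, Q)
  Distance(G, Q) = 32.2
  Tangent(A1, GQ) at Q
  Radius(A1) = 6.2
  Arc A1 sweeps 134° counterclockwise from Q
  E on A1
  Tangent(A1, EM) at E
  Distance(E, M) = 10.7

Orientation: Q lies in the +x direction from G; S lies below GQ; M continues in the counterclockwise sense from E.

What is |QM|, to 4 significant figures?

18.44

G is at the origin; G and Q share the same y with |GQ| = 32.2 and Q on the +x side, so Q = (32.20, 0.000). Tangency of A1 to GQ means the radius SQ is perpendicular to GQ, so S = Q + (0, -6.2) = (32.20, -6.200). On A1, Q sits at bearing 90° from S; a 134° counterclockwise sweep puts E at bearing 224°, so E = S + 6.2·(cos 224°, sin 224°) = (27.74, -10.51). The tangent condition forces SE to be normal to EM, so EM runs along (−sin 224°, cos 224°); with |EM| = 10.7, M = (35.17, -18.20). Then |QM| = |M − Q| = 18.44.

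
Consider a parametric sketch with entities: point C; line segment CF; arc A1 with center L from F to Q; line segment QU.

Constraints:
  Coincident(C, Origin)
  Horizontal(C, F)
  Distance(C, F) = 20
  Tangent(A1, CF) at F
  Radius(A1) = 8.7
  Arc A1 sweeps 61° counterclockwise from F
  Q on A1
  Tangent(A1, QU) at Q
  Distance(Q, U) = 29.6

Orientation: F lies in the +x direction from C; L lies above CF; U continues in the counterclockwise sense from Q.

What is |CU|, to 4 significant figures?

51.80

C is at the origin; CF is horizontal with |CF| = 20.0 and F on the +x side, so F = (20.00, 0.000). A1 meets CF tangentially, so LF is at right angles to CF, so L = F + (0, 8.7) = (20.00, 8.700). On A1, F sits at bearing -90° from L; a 61° counterclockwise sweep puts Q at bearing -29°, so Q = L + 8.7·(cos -29°, sin -29°) = (27.61, 4.482). Since A1 is tangent to QU there, LQ ⟂ QU, so QU runs along (−sin -29°, cos -29°); with |QU| = 29.6, U = (41.96, 30.37). Then |CU| = |U − C| = 51.80.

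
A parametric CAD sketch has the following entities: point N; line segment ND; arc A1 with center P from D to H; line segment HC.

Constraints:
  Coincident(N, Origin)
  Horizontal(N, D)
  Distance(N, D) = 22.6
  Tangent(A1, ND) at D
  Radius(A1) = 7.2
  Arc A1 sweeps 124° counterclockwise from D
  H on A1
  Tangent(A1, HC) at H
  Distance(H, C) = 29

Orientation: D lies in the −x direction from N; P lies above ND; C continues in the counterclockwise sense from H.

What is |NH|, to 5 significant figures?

20.065

N is at the origin; N and D share the same y with |ND| = 22.6 and D on the −x side, so D = (-22.600, 0.0000). Tangency of A1 to ND means the radius PD is perpendicular to ND, so P = D + (0, 7.2) = (-22.600, 7.2000). On A1, D sits at bearing -90° from P; a 124° counterclockwise sweep puts H at bearing 34°, so H = P + 7.2·(cos 34°, sin 34°) = (-16.631, 11.226). Then |NH| = |H − N| = 20.065.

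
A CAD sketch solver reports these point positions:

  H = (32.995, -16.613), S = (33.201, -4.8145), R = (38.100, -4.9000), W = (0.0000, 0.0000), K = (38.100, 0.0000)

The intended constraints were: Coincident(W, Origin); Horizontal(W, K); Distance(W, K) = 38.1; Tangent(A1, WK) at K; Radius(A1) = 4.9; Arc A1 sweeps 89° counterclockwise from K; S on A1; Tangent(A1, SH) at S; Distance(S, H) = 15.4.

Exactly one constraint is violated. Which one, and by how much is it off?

Distance(S, H) = 15.4 — off by 3.60.

W = (0.00, 0.00) ✓; W.y = 0.00, K.y = 0.00 ✓; |WK| = 38.10 ✓; ∠(RK, KW) = 90.00° ✓; |RK| = 4.900 ✓; bearing(R→S) − bearing(R→K) = 89.00° ✓; |RS| = 4.900 ✓; ∠(RS, SH) = 90.00° ✓; |SH| = 11.80 ✗.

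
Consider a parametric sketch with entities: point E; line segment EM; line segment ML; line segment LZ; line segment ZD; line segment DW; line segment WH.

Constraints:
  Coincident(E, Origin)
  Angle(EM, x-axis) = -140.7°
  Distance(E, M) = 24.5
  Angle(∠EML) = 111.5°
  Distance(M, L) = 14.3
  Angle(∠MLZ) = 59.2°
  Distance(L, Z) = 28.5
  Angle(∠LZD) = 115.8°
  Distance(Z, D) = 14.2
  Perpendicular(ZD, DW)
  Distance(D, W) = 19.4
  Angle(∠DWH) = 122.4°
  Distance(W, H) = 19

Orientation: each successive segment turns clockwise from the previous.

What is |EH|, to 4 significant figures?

30.57

ZD ⟂ DW, so DW runs at -124.2°; with |DW| = 19.4, W = (-5.920, -18.32). ∠DWH = 122.4° gives WH at 178.2° from the x-axis; with |WH| = 19.0, H = (-24.91, -17.72). Then |EH| = |H − E| = 30.57.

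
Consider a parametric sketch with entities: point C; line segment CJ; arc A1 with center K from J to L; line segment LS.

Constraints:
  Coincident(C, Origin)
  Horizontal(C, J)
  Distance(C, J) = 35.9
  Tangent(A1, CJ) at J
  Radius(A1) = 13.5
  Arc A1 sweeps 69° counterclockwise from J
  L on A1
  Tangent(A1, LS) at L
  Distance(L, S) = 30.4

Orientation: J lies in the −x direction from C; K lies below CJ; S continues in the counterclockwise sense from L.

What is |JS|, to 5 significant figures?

43.867

On A1, J sits at bearing 90° from K; a 69° counterclockwise sweep puts L at bearing 159°, so L = K + 13.5·(cos 159°, sin 159°) = (-48.503, -8.6620). Tangency of A1 to LS means the radius KL is perpendicular to LS, so LS runs along (−sin 159°, cos 159°); with |LS| = 30.4, S = (-59.398, -37.043). Then |JS| = |S − J| = 43.867.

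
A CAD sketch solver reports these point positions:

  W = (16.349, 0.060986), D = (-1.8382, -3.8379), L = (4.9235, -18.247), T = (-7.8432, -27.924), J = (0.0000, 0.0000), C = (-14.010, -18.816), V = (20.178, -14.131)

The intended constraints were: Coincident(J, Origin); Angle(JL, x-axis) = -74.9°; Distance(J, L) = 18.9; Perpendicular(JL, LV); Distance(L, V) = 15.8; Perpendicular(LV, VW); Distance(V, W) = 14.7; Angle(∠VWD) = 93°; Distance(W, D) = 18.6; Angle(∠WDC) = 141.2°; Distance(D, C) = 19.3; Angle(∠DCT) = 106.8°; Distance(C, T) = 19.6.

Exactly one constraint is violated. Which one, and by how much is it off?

Distance(C, T) = 19.6 — off by 8.60.

J = (0.00, 0.00) ✓; JL at -74.90° ✓; |JL| = 18.90 ✓; ∠(JL, LV) = 90.00° ✓; |LV| = 15.80 ✓; ∠(LV, VW) = 90.00° ✓; |VW| = 14.70 ✓; ∠VWD = 93.00° ✓; |WD| = 18.60 ✓; ∠WDC = 141.2° ✓; |DC| = 19.30 ✓; ∠DCT = 106.8° ✓; |CT| = 11.00 ✗.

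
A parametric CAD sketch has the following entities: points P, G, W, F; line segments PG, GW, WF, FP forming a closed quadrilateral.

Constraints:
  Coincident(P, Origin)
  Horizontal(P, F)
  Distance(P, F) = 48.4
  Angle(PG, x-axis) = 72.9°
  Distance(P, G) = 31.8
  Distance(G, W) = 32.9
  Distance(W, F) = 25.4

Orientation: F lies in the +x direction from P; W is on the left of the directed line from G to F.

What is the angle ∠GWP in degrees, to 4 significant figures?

40.74°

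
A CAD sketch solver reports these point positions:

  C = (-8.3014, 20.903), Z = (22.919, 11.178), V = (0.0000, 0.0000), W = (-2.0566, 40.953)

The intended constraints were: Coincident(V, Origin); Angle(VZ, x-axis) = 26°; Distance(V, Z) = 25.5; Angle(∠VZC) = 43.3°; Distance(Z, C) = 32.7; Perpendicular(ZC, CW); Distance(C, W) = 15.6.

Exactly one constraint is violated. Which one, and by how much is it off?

Distance(C, W) = 15.6 — off by 5.40.

V = (0.00, 0.00) ✓; VZ at 26.00° ✓; |VZ| = 25.50 ✓; ∠VZC = 43.30° ✓; |ZC| = 32.70 ✓; ∠(ZC, CW) = 90.00° ✓; |CW| = 21.00 ✗.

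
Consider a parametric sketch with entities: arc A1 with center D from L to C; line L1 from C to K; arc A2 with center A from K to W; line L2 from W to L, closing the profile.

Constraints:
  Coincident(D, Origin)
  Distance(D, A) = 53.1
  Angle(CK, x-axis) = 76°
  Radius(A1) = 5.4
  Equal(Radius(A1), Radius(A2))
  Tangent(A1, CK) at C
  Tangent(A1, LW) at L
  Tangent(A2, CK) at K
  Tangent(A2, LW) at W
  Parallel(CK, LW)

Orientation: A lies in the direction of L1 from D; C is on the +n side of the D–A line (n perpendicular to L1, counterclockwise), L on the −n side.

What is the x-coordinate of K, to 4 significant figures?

7.606

The slot axis is L1's direction at 76.0°, so u = (cos 76.0°, sin 76.0°) = (0.2419, 0.9703) and n = (−sin 76.0°, cos 76.0°) = (-0.9703, 0.2419). D is at the origin and A lies 53.1 along u from D, so A = 53.1·u = (12.85, 51.52). Tangency of A1 to both parallel lines with radius 5.4 puts C and L at D ± 5.4·n: C = (-5.240, 1.306), L = (5.240, -1.306). Equal radii place K and W the same way about A: K = A + 5.4·n = (7.606, 52.83), W = A − 5.4·n = (18.09, 50.22). So K.x = 7.606.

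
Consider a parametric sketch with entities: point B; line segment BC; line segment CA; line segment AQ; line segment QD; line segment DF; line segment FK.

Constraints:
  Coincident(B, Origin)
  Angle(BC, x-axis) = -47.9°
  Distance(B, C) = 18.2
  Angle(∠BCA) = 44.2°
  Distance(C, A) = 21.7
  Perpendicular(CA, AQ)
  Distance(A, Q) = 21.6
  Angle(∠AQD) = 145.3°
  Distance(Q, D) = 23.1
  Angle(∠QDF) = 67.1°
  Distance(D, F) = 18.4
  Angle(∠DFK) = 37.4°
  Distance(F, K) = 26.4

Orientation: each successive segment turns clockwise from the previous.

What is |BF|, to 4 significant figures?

18.95

B is at the origin; BC runs at -47.9° with length 18.2, so C = (12.20, -13.50). ∠BCA = 44.2° gives CA at 176.3° from the x-axis; with |CA| = 21.7, A = (-9.453, -12.10). CA is perpendicular to AQ, so AQ runs at 86.30°; with |AQ| = 21.6, Q = (-8.059, 9.451). ∠AQD = 145.3° gives QD at 51.60° from the x-axis; with |QD| = 23.1, D = (6.289, 27.55). ∠QDF = 67.1° gives DF at -61.30° from the x-axis; with |DF| = 18.4, F = (15.13, 11.42). Then |BF| = |F − B| = 18.95.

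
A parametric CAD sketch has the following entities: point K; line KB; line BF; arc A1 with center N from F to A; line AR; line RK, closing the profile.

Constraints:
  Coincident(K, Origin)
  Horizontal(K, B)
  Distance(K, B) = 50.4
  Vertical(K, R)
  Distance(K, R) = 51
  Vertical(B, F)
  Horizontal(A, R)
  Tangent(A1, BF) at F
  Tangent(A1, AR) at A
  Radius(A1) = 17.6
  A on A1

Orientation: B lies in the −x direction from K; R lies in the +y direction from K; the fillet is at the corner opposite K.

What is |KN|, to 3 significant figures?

46.8

K and R share the same x with |KR| = 51.0 and R on the +y side, so R = (0.00, 51.0). The virtual corner opposite K is at (-50.4, 51.0). Since A1 is tangent to BF there, NF ⟂ BF and the tangent condition forces NA to be normal to AR, with radius 17.6, so the center N sits 17.6 in from both sides at N = (-32.8, 33.4). Then |KN| = |N − K| = 46.8.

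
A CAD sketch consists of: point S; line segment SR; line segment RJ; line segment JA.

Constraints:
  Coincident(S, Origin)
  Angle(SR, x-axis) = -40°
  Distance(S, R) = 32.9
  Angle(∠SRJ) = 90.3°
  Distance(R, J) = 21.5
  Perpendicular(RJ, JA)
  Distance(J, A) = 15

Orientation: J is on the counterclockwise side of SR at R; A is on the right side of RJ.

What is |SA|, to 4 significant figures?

52.57

∠SRJ = 90.3°, so RJ runs at -40.0° + (180° − 90.3°) = 49.70° from the x-axis; with |RJ| = 21.5, J = R + 21.5·(cos 49.70°, sin 49.70°) = (39.11, -4.750). RJ is perpendicular to JA; with |JA| = 15.0 on the right of RJ, A = J + 15.0·(0.7627, -0.6468) = (50.55, -14.45). Then |SA| = |A − S| = 52.57.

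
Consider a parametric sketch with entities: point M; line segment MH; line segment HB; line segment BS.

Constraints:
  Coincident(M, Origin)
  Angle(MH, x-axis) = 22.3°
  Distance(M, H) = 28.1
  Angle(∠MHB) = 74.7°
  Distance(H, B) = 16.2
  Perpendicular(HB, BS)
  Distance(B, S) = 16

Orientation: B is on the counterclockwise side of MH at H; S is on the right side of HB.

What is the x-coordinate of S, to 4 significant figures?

28.79

M is at the origin; MH runs at 22.3° with length 28.1, so H = 28.1·(cos 22.3°, sin 22.3°) = (26.00, 10.66). ∠MHB = 74.7°, so HB runs at 22.3° + (180° − 74.7°) = 127.6° from the x-axis; with |HB| = 16.2, B = H + 16.2·(cos 127.6°, sin 127.6°) = (16.11, 23.50). The perpendicularity gives BS at right angles to HB; with |BS| = 16.0 on the right of HB, S = B + 16.0·(0.7923, 0.6101) = (28.79, 33.26). So S.x = 28.79.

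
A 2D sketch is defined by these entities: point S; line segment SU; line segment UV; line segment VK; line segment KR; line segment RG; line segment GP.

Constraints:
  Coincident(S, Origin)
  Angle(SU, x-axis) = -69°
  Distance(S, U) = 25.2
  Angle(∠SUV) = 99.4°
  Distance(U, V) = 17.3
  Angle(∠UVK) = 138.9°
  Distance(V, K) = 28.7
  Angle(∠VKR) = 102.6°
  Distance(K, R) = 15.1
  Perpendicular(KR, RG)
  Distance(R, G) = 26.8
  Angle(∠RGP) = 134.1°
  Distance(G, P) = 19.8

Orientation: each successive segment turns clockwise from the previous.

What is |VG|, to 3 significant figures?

21.4

∠VKR = 102.6° gives KR at 91.9° from the x-axis; with |KR| = 15.1, R = (-34.6, -11.9). KR is perpendicular to RG, so RG runs at 1.90°; with |RG| = 26.8, G = (-7.81, -11.0). Then |VG| = |G − V| = 21.4.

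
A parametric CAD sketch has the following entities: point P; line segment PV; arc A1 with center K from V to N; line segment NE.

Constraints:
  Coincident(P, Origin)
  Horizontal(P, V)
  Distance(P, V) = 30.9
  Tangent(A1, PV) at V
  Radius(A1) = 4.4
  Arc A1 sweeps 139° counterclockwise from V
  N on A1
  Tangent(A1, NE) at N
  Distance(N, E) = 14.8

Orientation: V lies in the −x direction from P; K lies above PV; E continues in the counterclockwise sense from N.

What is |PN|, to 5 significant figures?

29.058

P is at the origin; PV is horizontal with |PV| = 30.9 and V on the −x side, so V = (-30.900, 0.0000). Since A1 is tangent to PV there, KV ⟂ PV, so K = V + (0, 4.4) = (-30.900, 4.4000). On A1, V sits at bearing -90° from K; a 139° counterclockwise sweep puts N at bearing 49°, so N = K + 4.4·(cos 49°, sin 49°) = (-28.013, 7.7207). Then |PN| = |N − P| = 29.058.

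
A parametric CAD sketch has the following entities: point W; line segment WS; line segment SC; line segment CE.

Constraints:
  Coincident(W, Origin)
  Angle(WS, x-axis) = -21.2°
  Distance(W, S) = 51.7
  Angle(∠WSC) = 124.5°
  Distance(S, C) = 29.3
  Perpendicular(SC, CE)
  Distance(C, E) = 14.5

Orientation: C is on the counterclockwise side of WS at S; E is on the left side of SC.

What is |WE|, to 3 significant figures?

65.0

W is at the origin; WS runs at -21.2° with length 51.7, so S = 51.7·(cos -21.2°, sin -21.2°) = (48.2, -18.7). ∠WSC = 124.5°, so SC runs at -21.2° + (180° − 124.5°) = 34.3° from the x-axis; with |SC| = 29.3, C = S + 29.3·(cos 34.3°, sin 34.3°) = (72.4, -2.18). The perpendicularity gives CE at right angles to SC; with |CE| = 14.5 on the left of SC, E = C + 14.5·(-0.564, 0.826) = (64.2, 9.79). Then |WE| = |E − W| = 65.0.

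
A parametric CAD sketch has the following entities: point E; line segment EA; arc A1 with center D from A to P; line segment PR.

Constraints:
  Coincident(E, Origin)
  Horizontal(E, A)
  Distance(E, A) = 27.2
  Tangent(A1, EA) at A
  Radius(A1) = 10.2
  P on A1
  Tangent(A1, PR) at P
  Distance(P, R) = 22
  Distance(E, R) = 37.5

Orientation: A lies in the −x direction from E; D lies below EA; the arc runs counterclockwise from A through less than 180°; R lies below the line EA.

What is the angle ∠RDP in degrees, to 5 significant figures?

65.126°

E is at the origin; EA is horizontal with |EA| = 27.2 and A on the −x side, so A = (-27.200, 0.0000). Tangency of A1 to EA means the radius DA is perpendicular to EA, so D = A + (0, -10.2) = (-27.200, -10.200). Since DP ⟂ PR (tangency), |DR| = √(10.2² + 22.0²) = 24.250 regardless of where P sits on A1. So R lies on both circle(E, 37.5) and circle(D, 24.250); the below-EA intersection is R = (-18.273, -32.747). P is the foot of the tangent from R: P = (-34.225, -17.596).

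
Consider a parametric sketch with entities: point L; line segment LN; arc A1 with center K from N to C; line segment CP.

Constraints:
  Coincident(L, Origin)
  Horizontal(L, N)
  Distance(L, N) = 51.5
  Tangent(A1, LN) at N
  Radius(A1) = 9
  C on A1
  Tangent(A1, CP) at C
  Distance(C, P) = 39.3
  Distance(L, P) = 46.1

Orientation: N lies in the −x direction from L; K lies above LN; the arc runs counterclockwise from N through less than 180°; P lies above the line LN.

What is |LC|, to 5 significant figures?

43.875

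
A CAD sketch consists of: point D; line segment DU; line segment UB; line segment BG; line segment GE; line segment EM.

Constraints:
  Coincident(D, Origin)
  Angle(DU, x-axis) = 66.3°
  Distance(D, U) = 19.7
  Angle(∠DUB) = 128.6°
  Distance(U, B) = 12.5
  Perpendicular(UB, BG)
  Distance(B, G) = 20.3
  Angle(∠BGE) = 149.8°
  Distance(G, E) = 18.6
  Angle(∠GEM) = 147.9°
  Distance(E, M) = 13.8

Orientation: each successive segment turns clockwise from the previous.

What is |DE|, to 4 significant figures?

26.05

D is at the origin; DU runs at 66.3° with length 19.7, so U = (7.918, 18.04). ∠DUB = 128.6° gives UB at 14.90° from the x-axis; with |UB| = 12.5, B = (20.00, 21.25). UB is perpendicular to BG, so BG runs at -75.10°; with |BG| = 20.3, G = (25.22, 1.635). ∠BGE = 149.8° gives GE at -105.3° from the x-axis; with |GE| = 18.6, E = (20.31, -16.31). Then |DE| = |E − D| = 26.05.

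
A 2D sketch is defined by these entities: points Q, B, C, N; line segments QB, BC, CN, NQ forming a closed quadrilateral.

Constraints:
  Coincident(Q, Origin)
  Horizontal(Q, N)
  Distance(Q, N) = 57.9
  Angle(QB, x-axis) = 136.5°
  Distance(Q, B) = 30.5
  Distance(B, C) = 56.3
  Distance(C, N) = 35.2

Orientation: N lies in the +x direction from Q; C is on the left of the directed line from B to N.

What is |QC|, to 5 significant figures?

42.665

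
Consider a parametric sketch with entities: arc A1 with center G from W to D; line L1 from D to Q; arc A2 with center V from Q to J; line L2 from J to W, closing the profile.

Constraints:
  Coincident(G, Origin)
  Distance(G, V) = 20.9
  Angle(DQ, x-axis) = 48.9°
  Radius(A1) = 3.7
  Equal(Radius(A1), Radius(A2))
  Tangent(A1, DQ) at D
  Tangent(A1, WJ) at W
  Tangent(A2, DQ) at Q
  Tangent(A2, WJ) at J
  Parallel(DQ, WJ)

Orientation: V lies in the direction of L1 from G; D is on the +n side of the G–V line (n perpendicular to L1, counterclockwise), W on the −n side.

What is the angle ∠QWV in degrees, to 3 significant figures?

9.46°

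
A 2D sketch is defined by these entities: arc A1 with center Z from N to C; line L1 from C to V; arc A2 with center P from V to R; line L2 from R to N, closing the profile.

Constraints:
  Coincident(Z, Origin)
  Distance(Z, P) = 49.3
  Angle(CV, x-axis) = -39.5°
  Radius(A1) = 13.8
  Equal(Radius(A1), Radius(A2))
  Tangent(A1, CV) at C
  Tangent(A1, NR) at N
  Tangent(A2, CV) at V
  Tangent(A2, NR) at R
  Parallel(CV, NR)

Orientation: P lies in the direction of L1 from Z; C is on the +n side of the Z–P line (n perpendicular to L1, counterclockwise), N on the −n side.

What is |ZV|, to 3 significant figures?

51.2

The slot axis is L1's direction at -39.5°, so u = (cos -39.5°, sin -39.5°) = (0.772, -0.636) and n = (−sin -39.5°, cos -39.5°) = (0.636, 0.772). Z is at the origin and P lies 49.3 along u from Z, so P = 49.3·u = (38.0, -31.4). Tangency of A1 to both parallel lines with radius 13.8 puts C and N at Z ± 13.8·n: C = (8.78, 10.6), N = (-8.78, -10.6). Equal radii place V and R the same way about P: V = P + 13.8·n = (46.8, -20.7), R = P − 13.8·n = (29.3, -42.0). Then |ZV| = |V − Z| = 51.2.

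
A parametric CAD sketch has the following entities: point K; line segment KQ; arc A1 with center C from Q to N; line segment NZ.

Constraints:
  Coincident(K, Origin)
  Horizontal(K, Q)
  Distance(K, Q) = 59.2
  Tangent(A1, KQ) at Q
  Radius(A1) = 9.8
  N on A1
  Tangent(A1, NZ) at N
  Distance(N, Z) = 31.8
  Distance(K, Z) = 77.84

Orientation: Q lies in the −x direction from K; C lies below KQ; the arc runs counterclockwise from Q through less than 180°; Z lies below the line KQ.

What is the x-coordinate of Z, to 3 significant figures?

-65.2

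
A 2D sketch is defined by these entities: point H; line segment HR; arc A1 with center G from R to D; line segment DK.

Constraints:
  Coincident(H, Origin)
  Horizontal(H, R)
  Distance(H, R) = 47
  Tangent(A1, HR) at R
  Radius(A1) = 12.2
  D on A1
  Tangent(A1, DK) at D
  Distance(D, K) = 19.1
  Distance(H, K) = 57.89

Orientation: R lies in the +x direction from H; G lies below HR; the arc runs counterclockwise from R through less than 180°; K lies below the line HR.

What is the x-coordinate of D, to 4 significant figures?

36.50

H is at the origin; HR is horizontal with |HR| = 47.0 and R on the +x side, so R = (47.00, 0.000). Tangency of A1 to HR means the radius GR is perpendicular to HR, so G = R + (0, -12.2) = (47.00, -12.20). Since GD ⟂ DK (tangency), |GK| = √(12.2² + 19.1²) = 22.66 regardless of where D sits on A1. So K lies on both circle(H, 57.89) and circle(G, 22.66); the below-HR intersection is K = (46.22, -34.85). D is the foot of the tangent from K: D = (36.50, -18.41).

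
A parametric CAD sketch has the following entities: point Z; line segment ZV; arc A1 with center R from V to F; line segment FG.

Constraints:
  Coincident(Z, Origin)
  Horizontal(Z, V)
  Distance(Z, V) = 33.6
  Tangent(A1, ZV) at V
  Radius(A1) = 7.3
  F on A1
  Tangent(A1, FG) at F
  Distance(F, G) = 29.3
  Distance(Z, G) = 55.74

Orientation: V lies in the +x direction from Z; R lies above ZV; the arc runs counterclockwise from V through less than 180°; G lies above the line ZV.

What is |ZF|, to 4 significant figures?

41.47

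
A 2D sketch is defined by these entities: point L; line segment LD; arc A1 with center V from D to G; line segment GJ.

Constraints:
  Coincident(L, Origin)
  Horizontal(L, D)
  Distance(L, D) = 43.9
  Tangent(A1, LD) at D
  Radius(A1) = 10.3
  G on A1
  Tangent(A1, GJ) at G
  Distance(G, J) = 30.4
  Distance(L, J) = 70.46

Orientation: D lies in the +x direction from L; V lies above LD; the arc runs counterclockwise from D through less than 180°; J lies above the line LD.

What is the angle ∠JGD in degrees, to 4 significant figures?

139.6°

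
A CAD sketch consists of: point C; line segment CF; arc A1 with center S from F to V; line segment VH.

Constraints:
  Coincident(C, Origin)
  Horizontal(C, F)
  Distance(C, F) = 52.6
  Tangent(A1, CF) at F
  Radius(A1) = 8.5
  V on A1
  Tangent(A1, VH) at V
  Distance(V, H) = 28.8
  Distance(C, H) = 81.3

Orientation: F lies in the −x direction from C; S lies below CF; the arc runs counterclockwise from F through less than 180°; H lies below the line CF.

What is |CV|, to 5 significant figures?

59.379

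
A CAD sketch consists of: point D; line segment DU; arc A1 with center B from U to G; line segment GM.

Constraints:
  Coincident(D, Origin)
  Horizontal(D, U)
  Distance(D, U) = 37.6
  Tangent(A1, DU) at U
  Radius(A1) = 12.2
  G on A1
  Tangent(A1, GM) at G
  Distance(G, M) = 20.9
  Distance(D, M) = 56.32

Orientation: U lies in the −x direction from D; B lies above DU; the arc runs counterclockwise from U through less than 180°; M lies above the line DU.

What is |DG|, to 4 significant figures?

35.61

D is at the origin; D and U share the same y with |DU| = 37.6 and U on the −x side, so U = (-37.60, 0.000). Tangency of A1 to DU means the radius BU is perpendicular to DU, so B = U + (0, 12.2) = (-37.60, 12.20). Since BG ⟂ GM (tangency), |BM| = √(12.2² + 20.9²) = 24.20 regardless of where G sits on A1. So M lies on both circle(D, 56.32) and circle(B, 24.20); the above-DU intersection is M = (-43.61, 35.64). G is the foot of the tangent from M: G = (-28.92, 20.77).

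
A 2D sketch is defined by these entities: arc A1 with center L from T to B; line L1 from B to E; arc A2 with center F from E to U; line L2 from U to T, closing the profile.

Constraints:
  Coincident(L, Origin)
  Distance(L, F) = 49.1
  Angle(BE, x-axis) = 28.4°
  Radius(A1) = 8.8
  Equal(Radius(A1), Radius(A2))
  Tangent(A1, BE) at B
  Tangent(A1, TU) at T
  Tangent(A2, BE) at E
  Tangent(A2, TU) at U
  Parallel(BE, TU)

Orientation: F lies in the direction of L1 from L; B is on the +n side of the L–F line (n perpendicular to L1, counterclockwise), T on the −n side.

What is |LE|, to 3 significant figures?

49.9

The slot axis is L1's direction at 28.4°, so u = (cos 28.4°, sin 28.4°) = (0.880, 0.476) and n = (−sin 28.4°, cos 28.4°) = (-0.476, 0.880). L is at the origin and F lies 49.1 along u from L, so F = 49.1·u = (43.2, 23.4). Tangency of A1 to both parallel lines with radius 8.8 puts B and T at L ± 8.8·n: B = (-4.19, 7.74), T = (4.19, -7.74). Equal radii place E and U the same way about F: E = F + 8.8·n = (39.0, 31.1), U = F − 8.8·n = (47.4, 15.6). Then |LE| = |E − L| = 49.9.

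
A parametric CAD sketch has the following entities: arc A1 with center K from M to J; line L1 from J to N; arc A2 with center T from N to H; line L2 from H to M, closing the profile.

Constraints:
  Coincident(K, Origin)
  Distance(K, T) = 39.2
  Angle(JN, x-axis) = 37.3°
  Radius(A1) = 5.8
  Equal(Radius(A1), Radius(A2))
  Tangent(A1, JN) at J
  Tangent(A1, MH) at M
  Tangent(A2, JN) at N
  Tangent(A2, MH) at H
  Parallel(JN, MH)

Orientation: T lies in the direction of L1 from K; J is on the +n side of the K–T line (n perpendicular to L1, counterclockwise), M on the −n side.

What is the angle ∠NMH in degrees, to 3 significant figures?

16.5°

The slot axis is L1's direction at 37.3°, so u = (cos 37.3°, sin 37.3°) = (0.795, 0.606) and n = (−sin 37.3°, cos 37.3°) = (-0.606, 0.795). K is at the origin and T lies 39.2 along u from K, so T = 39.2·u = (31.2, 23.8). Tangency of A1 to both parallel lines with radius 5.8 puts J and M at K ± 5.8·n: J = (-3.51, 4.61), M = (3.51, -4.61). Equal radii place N and H the same way about T: N = T + 5.8·n = (27.7, 28.4), H = T − 5.8·n = (34.7, 19.1). Then cos ∠NMH = MN·MH / (|MN||MH|), giving 16.5°.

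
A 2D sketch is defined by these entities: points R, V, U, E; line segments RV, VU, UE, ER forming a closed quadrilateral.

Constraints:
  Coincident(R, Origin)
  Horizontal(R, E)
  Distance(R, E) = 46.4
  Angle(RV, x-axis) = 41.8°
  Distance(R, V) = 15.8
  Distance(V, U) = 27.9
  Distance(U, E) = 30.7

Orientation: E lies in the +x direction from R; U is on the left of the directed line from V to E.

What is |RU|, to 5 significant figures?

43.683

Checks: |VU| = 27.90 ✓; |UE| = 30.70 ✓.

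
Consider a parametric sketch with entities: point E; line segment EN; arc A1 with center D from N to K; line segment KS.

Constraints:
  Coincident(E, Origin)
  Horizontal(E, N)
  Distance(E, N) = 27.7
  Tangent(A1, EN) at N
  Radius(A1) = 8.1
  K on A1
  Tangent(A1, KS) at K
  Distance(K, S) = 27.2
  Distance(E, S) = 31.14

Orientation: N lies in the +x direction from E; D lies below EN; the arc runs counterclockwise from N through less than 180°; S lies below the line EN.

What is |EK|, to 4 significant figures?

20.86

Checks: |DK| = 8.100 ✓; ∠(DK, KS) = 90.00° ✓; |KS| = 27.20 ✓; |ES| = 31.14 ✓.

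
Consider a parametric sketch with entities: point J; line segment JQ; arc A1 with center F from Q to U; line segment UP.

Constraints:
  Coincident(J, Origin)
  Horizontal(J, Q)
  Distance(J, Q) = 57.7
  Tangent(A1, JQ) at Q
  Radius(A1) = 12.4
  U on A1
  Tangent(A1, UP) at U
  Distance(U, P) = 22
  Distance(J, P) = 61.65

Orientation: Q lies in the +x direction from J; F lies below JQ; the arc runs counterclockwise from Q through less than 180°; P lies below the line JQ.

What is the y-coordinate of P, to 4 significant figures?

-36.38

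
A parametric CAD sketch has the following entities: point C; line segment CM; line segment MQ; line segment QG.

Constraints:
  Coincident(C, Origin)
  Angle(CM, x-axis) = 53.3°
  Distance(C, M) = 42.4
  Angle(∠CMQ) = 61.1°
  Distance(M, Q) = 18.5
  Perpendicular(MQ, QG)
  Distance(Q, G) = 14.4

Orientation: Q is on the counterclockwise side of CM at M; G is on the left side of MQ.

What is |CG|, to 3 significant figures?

22.8

∠CMQ = 61.1°, so MQ runs at 53.3° + (180° − 61.1°) = 172° from the x-axis; with |MQ| = 18.5, Q = M + 18.5·(cos 172°, sin 172°) = (7.01, 36.5). The perpendicularity gives QG at right angles to MQ; with |QG| = 14.4 on the left of MQ, G = Q + 14.4·(-0.136, -0.991) = (5.06, 22.2). Then |CG| = |G − C| = 22.8.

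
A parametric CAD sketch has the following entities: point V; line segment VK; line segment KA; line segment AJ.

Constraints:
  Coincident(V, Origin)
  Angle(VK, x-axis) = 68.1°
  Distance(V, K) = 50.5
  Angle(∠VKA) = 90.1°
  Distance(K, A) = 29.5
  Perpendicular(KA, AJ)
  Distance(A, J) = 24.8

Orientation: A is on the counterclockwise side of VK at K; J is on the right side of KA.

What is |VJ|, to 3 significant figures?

80.9

V is at the origin; VK runs at 68.1° with length 50.5, so K = 50.5·(cos 68.1°, sin 68.1°) = (18.8, 46.9). ∠VKA = 90.1°, so KA runs at 68.1° + (180° − 90.1°) = 158° from the x-axis; with |KA| = 29.5, A = K + 29.5·(cos 158°, sin 158°) = (-8.52, 57.9). KA is perpendicular to AJ; with |AJ| = 24.8 on the right of KA, J = A + 24.8·(0.375, 0.927) = (0.774, 80.9). Then |VJ| = |J − V| = 80.9.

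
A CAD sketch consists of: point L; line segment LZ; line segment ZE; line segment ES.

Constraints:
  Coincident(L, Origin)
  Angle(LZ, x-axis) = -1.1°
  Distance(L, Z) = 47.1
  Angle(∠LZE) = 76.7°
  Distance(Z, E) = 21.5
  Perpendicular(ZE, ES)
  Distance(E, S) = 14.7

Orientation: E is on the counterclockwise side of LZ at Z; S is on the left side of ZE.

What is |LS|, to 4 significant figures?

32.91

L is at the origin; LZ runs at -1.1° with length 47.1, so Z = 47.1·(cos -1.1°, sin -1.1°) = (47.09, -0.9042). ∠LZE = 76.7°, so ZE runs at -1.1° + (180° − 76.7°) = 102.2° from the x-axis; with |ZE| = 21.5, E = Z + 21.5·(cos 102.2°, sin 102.2°) = (42.55, 20.11). ZE ⟂ ES; with |ES| = 14.7 on the left of ZE, S = E + 14.7·(-0.9774, -0.2113) = (28.18, 17.00). Then |LS| = |S − L| = 32.91.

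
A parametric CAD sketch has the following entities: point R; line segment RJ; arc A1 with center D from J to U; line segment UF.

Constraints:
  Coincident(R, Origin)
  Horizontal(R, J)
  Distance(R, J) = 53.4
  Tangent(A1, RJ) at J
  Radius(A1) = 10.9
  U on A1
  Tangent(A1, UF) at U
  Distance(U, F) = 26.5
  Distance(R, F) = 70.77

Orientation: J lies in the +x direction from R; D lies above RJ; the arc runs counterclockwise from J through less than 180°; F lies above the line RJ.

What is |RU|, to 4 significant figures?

65.40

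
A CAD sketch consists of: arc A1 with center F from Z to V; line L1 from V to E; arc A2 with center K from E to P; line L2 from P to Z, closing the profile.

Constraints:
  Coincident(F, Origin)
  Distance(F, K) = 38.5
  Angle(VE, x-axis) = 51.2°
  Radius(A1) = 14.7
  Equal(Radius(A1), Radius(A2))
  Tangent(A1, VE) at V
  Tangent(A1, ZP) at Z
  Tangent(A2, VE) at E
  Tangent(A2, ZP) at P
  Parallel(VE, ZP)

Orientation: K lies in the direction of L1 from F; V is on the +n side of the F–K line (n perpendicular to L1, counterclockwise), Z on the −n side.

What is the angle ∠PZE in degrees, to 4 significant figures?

37.37°

The slot axis is L1's direction at 51.2°, so u = (cos 51.2°, sin 51.2°) = (0.6266, 0.7793) and n = (−sin 51.2°, cos 51.2°) = (-0.7793, 0.6266). F is at the origin and K lies 38.5 along u from F, so K = 38.5·u = (24.12, 30.00). Tangency of A1 to both parallel lines with radius 14.7 puts V and Z at F ± 14.7·n: V = (-11.46, 9.211), Z = (11.46, -9.211). Equal radii place E and P the same way about K: E = K + 14.7·n = (12.67, 39.22), P = K − 14.7·n = (35.58, 20.79). Then cos ∠PZE = ZP·ZE / (|ZP||ZE|), giving 37.37°.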